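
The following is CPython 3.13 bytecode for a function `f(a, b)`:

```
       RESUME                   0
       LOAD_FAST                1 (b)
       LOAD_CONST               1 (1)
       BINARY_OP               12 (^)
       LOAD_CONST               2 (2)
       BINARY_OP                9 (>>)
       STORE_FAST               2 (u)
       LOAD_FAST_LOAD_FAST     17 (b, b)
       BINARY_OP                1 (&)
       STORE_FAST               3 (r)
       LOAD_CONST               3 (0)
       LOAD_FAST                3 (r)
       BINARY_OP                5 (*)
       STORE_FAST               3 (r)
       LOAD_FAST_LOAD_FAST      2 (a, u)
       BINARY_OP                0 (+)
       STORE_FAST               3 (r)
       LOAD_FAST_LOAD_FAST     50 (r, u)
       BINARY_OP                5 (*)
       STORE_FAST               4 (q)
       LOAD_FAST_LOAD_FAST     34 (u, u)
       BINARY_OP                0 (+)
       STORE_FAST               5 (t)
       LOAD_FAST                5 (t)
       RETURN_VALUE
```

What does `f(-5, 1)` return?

0

LOAD_FAST b → push 1. Stack: [1]
LOAD_CONST → push 1. Stack: [1, 1]
BINARY_OP ^ → 1 ^ 1 = 0. Stack: [0]
LOAD_CONST → push 2. Stack: [0, 2]
BINARY_OP >> → 0 >> 2 = 0. Stack: [0]
STORE_FAST u → u=0. Stack: []
LOAD_FAST_LOAD_FAST b,b → push 1,1. Stack: [1, 1]
BINARY_OP & → 1 & 1 = 1. Stack: [1]
STORE_FAST r → r=1. Stack: []
LOAD_CONST → push 0. Stack: [0]
LOAD_FAST r → push 1. Stack: [0, 1]
BINARY_OP * → 0 * 1 = 0. Stack: [0]
STORE_FAST r → r=0. Stack: []
LOAD_FAST_LOAD_FAST a,u → push -5,0. Stack: [-5, 0]
BINARY_OP + → -5 + 0 = -5. Stack: [-5]
STORE_FAST r → r=-5. Stack: []
LOAD_FAST_LOAD_FAST r,u → push -5,0. Stack: [-5, 0]
BINARY_OP * → -5 * 0 = 0. Stack: [0]
STORE_FAST q → q=0. Stack: []
LOAD_FAST_LOAD_FAST u,u → push 0,0. Stack: [0, 0]
BINARY_OP + → 0 + 0 = 0. Stack: [0]
STORE_FAST t → t=0. Stack: []
LOAD_FAST t → push 0. Stack: [0]
RETURN_VALUE → return 0.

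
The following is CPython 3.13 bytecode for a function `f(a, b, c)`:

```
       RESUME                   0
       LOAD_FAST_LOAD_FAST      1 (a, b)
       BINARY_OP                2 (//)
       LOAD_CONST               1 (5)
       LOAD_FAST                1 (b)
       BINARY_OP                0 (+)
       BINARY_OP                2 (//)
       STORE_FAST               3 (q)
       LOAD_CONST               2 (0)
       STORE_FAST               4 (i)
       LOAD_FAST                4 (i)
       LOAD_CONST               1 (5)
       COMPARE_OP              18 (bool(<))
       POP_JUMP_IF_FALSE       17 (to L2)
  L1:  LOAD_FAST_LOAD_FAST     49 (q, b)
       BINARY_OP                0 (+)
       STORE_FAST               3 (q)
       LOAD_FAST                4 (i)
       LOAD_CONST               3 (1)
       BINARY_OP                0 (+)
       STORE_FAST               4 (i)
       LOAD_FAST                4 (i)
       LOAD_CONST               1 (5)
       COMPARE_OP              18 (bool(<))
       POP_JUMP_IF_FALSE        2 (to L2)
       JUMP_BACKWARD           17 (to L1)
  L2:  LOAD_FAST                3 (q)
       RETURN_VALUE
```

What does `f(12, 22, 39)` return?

LOAD_FAST_LOAD_FAST a,b → push 12,22
BINARY_OP // → 12 // 22 = 0
LOAD_CONST → push 5
LOAD_FAST b → push 22
BINARY_OP + → 5 + 22 = 27
BINARY_OP // → 0 // 27 = 0
STORE_FAST q → q=0
LOAD_CONST → push 0
STORE_FAST i → i=0
LOAD_FAST i → push 0
LOAD_CONST → push 5
COMPARE_OP bool(<) → 0 vs 5 = True
POP_JUMP_IF_FALSE → pop True; no jump
LOAD_FAST_LOAD_FAST q,b → push 0,22
BINARY_OP + → 0 + 22 = 22
STORE_FAST q → q=22
LOAD_FAST i → push 0
LOAD_CONST → push 1
BINARY_OP + → 0 + 1 = 1
STORE_FAST i → i=1
LOAD_FAST i → push 1
LOAD_CONST → push 5
COMPARE_OP bool(<) → 1 vs 5 = True
POP_JUMP_IF_FALSE → pop True; no jump
LOAD_FAST_LOAD_FAST q,b → push 22,22
BINARY_OP + → 22 + 22 = 44
STORE_FAST q → q=44
LOAD_FAST i → push 1
LOAD_CONST → push 1
BINARY_OP + → 1 + 1 = 2
STORE_FAST i → i=2
LOAD_FAST i → push 2
LOAD_CONST → push 5
COMPARE_OP bool(<) → 2 vs 5 = True
POP_JUMP_IF_FALSE → pop True; no jump
LOAD_FAST_LOAD_FAST q,b → push 44,22
BINARY_OP + → 44 + 22 = 66
STORE_FAST q → q=66
LOAD_FAST i → push 2
LOAD_CONST → push 1
BINARY_OP + → 2 + 1 = 3
STORE_FAST i → i=3
LOAD_FAST i → push 3
LOAD_CONST → push 5
COMPARE_OP bool(<) → 3 vs 5 = True
POP_JUMP_IF_FALSE → pop True; no jump
LOAD_FAST_LOAD_FAST q,b → push 66,22
BINARY_OP + → 66 + 22 = 88
STORE_FAST q → q=88
LOAD_FAST i → push 3
LOAD_CONST → push 1
BINARY_OP + → 3 + 1 = 4
STORE_FAST i → i=4
LOAD_FAST i → push 4
LOAD_CONST → push 5
COMPARE_OP bool(<) → 4 vs 5 = True
POP_JUMP_IF_FALSE → pop True; no jump
LOAD_FAST_LOAD_FAST q,b → push 88,22
BINARY_OP + → 88 + 22 = 110
STORE_FAST q → q=110
LOAD_FAST i → push 4
LOAD_CONST → push 1
BINARY_OP + → 4 + 1 = 5
STORE_FAST i → i=5
LOAD_FAST i → push 5
LOAD_CONST → push 5
COMPARE_OP bool(<) → 5 vs 5 = False
POP_JUMP_IF_FALSE → pop False; jump
LOAD_FAST q → push 110
RETURN_VALUE → return 110.

110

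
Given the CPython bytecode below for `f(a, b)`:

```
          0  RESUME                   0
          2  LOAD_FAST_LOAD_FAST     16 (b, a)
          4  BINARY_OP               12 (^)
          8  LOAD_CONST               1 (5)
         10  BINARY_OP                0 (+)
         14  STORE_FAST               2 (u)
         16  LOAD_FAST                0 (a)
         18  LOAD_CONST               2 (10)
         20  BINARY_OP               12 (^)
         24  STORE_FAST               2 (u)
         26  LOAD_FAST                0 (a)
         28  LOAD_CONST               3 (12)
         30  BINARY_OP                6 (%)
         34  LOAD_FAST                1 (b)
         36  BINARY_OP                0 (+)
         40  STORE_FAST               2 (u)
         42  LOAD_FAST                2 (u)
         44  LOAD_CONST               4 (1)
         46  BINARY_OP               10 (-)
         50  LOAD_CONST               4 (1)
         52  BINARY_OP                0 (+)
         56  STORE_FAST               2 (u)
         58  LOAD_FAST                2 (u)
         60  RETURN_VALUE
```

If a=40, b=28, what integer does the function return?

LOAD_FAST_LOAD_FAST b,a → push 28,40. Stack: [28, 40]
BINARY_OP ^ → 28 ^ 40 = 52. Stack: [52]
LOAD_CONST → push 5. Stack: [52, 5]
BINARY_OP + → 52 + 5 = 57. Stack: [57]
STORE_FAST u → u=57. Stack: []
LOAD_FAST a → push 40. Stack: [40]
LOAD_CONST → push 10. Stack: [40, 10]
BINARY_OP ^ → 40 ^ 10 = 34. Stack: [34]
STORE_FAST u → u=34. Stack: []
LOAD_FAST a → push 40. Stack: [40]
LOAD_CONST → push 12. Stack: [40, 12]
BINARY_OP % → 40 % 12 = 4. Stack: [4]
LOAD_FAST b → push 28. Stack: [4, 28]
BINARY_OP + → 4 + 28 = 32. Stack: [32]
STORE_FAST u → u=32. Stack: []
LOAD_FAST u → push 32. Stack: [32]
LOAD_CONST → push 1. Stack: [32, 1]
BINARY_OP - → 32 - 1 = 31. Stack: [31]
LOAD_CONST → push 1. Stack: [31, 1]
BINARY_OP + → 31 + 1 = 32. Stack: [32]
STORE_FAST u → u=32. Stack: []
LOAD_FAST u → push 32. Stack: [32]
RETURN_VALUE → return 32.

32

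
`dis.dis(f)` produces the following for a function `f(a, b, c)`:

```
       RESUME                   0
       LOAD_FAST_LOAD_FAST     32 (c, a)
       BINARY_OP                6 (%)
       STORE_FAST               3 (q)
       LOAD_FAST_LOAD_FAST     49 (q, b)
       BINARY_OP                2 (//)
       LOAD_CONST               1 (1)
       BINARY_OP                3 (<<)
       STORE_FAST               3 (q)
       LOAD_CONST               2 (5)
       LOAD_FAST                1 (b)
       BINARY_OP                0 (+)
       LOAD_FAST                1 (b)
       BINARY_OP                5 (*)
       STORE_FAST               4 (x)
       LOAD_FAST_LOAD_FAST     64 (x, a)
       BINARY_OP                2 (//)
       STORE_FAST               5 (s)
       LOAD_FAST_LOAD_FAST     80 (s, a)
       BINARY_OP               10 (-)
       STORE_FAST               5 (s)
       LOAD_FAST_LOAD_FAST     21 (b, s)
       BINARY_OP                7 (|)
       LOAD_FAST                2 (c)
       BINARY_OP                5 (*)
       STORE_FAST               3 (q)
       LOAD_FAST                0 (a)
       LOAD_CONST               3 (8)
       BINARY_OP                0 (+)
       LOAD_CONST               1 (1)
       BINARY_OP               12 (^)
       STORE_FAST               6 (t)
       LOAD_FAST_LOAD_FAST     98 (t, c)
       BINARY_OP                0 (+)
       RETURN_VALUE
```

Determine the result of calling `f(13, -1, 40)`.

LOAD_FAST_LOAD_FAST c,a → push 40,13. Stack: [40, 13]
BINARY_OP % → 40 % 13 = 1. Stack: [1]
STORE_FAST q → q=1. Stack: []
LOAD_FAST_LOAD_FAST q,b → push 1,-1. Stack: [1, -1]
BINARY_OP // → 1 // -1 = -1. Stack: [-1]
LOAD_CONST → push 1. Stack: [-1, 1]
BINARY_OP << → -1 << 1 = -2. Stack: [-2]
STORE_FAST q → q=-2. Stack: []
LOAD_CONST → push 5. Stack: [5]
LOAD_FAST b → push -1. Stack: [5, -1]
BINARY_OP + → 5 + -1 = 4. Stack: [4]
LOAD_FAST b → push -1. Stack: [4, -1]
BINARY_OP * → 4 * -1 = -4. Stack: [-4]
STORE_FAST x → x=-4. Stack: []
LOAD_FAST_LOAD_FAST x,a → push -4,13. Stack: [-4, 13]
BINARY_OP // → -4 // 13 = -1. Stack: [-1]
STORE_FAST s → s=-1. Stack: []
LOAD_FAST_LOAD_FAST s,a → push -1,13. Stack: [-1, 13]
BINARY_OP - → -1 - 13 = -14. Stack: [-14]
STORE_FAST s → s=-14. Stack: []
LOAD_FAST_LOAD_FAST b,s → push -1,-14. Stack: [-1, -14]
BINARY_OP | → -1 | -14 = -1. Stack: [-1]
LOAD_FAST c → push 40. Stack: [-1, 40]
BINARY_OP * → -1 * 40 = -40. Stack: [-40]
STORE_FAST q → q=-40. Stack: []
LOAD_FAST a → push 13. Stack: [13]
LOAD_CONST → push 8. Stack: [13, 8]
BINARY_OP + → 13 + 8 = 21. Stack: [21]
LOAD_CONST → push 1. Stack: [21, 1]
BINARY_OP ^ → 21 ^ 1 = 20. Stack: [20]
STORE_FAST t → t=20. Stack: []
LOAD_FAST_LOAD_FAST t,c → push 20,40. Stack: [20, 40]
BINARY_OP + → 20 + 40 = 60. Stack: [60]
RETURN_VALUE → return 60.

60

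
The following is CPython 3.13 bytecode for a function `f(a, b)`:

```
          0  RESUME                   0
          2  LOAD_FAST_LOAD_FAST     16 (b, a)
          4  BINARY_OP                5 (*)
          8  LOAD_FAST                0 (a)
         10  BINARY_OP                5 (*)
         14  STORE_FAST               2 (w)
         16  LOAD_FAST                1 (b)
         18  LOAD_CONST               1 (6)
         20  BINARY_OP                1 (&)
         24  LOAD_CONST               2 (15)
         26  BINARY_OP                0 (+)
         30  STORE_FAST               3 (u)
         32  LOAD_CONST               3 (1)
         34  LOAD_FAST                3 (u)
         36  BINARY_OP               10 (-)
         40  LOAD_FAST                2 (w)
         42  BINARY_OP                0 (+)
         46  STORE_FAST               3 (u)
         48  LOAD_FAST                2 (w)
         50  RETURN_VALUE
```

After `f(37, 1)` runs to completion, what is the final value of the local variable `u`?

1355

LOAD_FAST_LOAD_FAST b,a → push 1,37. Stack: [1, 37]
BINARY_OP * → 1 * 37 = 37. Stack: [37]
LOAD_FAST a → push 37. Stack: [37, 37]
BINARY_OP * → 37 * 37 = 1369. Stack: [1369]
STORE_FAST w → w=1369. Stack: []
LOAD_FAST b → push 1. Stack: [1]
LOAD_CONST → push 6. Stack: [1, 6]
BINARY_OP & → 1 & 6 = 0. Stack: [0]
LOAD_CONST → push 15. Stack: [0, 15]
BINARY_OP + → 0 + 15 = 15. Stack: [15]
STORE_FAST u → u=15. Stack: []
LOAD_CONST → push 1. Stack: [1]
LOAD_FAST u → push 15. Stack: [1, 15]
BINARY_OP - → 1 - 15 = -14. Stack: [-14]
LOAD_FAST w → push 1369. Stack: [-14, 1369]
BINARY_OP + → -14 + 1369 = 1355. Stack: [1355]
STORE_FAST u → u=1355. Stack: []
LOAD_FAST w → push 1369. Stack: [1369]
RETURN_VALUE → return 1369.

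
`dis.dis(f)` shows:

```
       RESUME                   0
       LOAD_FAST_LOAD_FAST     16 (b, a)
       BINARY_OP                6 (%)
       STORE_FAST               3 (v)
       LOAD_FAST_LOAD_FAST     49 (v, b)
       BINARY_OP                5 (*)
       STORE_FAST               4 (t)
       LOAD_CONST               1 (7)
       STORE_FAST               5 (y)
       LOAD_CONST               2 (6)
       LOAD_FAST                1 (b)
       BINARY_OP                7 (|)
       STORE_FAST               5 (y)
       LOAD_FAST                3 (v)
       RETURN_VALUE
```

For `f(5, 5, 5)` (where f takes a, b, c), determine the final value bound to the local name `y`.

7

LOAD_FAST_LOAD_FAST b,a → push 5,5. Stack: [5, 5]
BINARY_OP % → 5 % 5 = 0. Stack: [0]
STORE_FAST v → v=0. Stack: []
LOAD_FAST_LOAD_FAST v,b → push 0,5. Stack: [0, 5]
BINARY_OP * → 0 * 5 = 0. Stack: [0]
STORE_FAST t → t=0. Stack: []
LOAD_CONST → push 7. Stack: [7]
STORE_FAST y → y=7. Stack: []
LOAD_CONST → push 6. Stack: [6]
LOAD_FAST b → push 5. Stack: [6, 5]
BINARY_OP | → 6 | 5 = 7. Stack: [7]
STORE_FAST y → y=7. Stack: []
LOAD_FAST v → push 0. Stack: [0]
RETURN_VALUE → return 0.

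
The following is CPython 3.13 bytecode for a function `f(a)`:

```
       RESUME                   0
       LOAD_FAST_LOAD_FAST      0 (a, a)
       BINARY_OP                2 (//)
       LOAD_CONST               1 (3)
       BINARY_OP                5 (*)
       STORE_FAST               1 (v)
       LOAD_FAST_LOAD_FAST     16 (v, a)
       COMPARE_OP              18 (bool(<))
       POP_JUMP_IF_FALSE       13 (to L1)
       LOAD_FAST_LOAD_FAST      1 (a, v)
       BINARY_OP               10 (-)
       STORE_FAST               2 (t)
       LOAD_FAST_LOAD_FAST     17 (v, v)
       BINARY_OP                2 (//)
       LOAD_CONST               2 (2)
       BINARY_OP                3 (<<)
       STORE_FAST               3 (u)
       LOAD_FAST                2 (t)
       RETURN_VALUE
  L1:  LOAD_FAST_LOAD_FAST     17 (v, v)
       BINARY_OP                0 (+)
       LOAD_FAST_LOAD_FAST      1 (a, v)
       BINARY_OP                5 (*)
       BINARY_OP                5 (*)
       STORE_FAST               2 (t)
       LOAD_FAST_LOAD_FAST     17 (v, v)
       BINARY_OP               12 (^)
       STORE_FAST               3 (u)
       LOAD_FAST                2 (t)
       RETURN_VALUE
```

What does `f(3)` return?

LOAD_FAST_LOAD_FAST a,a → push 3,3. Stack: [3, 3]
BINARY_OP // → 3 // 3 = 1. Stack: [1]
LOAD_CONST → push 3. Stack: [1, 3]
BINARY_OP * → 1 * 3 = 3. Stack: [3]
STORE_FAST v → v=3. Stack: []
LOAD_FAST_LOAD_FAST v,a → push 3,3. Stack: [3, 3]
COMPARE_OP bool(<) → 3 vs 3 = False. Stack: [False]
POP_JUMP_IF_FALSE → pop False; jump. Stack: []
LOAD_FAST_LOAD_FAST v,v → push 3,3. Stack: [3, 3]
BINARY_OP + → 3 + 3 = 6. Stack: [6]
LOAD_FAST_LOAD_FAST a,v → push 3,3. Stack: [6, 3, 3]
BINARY_OP * → 3 * 3 = 9. Stack: [6, 9]
BINARY_OP * → 6 * 9 = 54. Stack: [54]
STORE_FAST t → t=54. Stack: []
LOAD_FAST_LOAD_FAST v,v → push 3,3. Stack: [3, 3]
BINARY_OP ^ → 3 ^ 3 = 0. Stack: [0]
STORE_FAST u → u=0. Stack: []
LOAD_FAST t → push 54. Stack: [54]
RETURN_VALUE → return 54.

54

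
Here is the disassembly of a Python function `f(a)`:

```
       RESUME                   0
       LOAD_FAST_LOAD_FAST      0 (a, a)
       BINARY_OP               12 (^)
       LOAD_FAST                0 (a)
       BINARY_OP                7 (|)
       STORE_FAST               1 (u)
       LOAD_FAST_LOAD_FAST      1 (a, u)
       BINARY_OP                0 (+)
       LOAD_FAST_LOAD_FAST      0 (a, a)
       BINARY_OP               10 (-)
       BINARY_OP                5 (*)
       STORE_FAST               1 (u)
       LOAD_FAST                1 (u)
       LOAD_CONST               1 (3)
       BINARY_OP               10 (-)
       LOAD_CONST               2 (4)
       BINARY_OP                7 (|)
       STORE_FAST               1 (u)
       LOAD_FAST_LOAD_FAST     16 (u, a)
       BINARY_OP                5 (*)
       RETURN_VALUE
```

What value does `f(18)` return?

-54

LOAD_FAST_LOAD_FAST a,a → push 18,18. Stack: [18, 18]
BINARY_OP ^ → 18 ^ 18 = 0. Stack: [0]
LOAD_FAST a → push 18. Stack: [0, 18]
BINARY_OP | → 0 | 18 = 18. Stack: [18]
STORE_FAST u → u=18. Stack: []
LOAD_FAST_LOAD_FAST a,u → push 18,18. Stack: [18, 18]
BINARY_OP + → 18 + 18 = 36. Stack: [36]
LOAD_FAST_LOAD_FAST a,a → push 18,18. Stack: [36, 18, 18]
BINARY_OP - → 18 - 18 = 0. Stack: [36, 0]
BINARY_OP * → 36 * 0 = 0. Stack: [0]
STORE_FAST u → u=0. Stack: []
LOAD_FAST u → push 0. Stack: [0]
LOAD_CONST → push 3. Stack: [0, 3]
BINARY_OP - → 0 - 3 = -3. Stack: [-3]
LOAD_CONST → push 4. Stack: [-3, 4]
BINARY_OP | → -3 | 4 = -3. Stack: [-3]
STORE_FAST u → u=-3. Stack: []
LOAD_FAST_LOAD_FAST u,a → push -3,18. Stack: [-3, 18]
BINARY_OP * → -3 * 18 = -54. Stack: [-54]
RETURN_VALUE → return -54.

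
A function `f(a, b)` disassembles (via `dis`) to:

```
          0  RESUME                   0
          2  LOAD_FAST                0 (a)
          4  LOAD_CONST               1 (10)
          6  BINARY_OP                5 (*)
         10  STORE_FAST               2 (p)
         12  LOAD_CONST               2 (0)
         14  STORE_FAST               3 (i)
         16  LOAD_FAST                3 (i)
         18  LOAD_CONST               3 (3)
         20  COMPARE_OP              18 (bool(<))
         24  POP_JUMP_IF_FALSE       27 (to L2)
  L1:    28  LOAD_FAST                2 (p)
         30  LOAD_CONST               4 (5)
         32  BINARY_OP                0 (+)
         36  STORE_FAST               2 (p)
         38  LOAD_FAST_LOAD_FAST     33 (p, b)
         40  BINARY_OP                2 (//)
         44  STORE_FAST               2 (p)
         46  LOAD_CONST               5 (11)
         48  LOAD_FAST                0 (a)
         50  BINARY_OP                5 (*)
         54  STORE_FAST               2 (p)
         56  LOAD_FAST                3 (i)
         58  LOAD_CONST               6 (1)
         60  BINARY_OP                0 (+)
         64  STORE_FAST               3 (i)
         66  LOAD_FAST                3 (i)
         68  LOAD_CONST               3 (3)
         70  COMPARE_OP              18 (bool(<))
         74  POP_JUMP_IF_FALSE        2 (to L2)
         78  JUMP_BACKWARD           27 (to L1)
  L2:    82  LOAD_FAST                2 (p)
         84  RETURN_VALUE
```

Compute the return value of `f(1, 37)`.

11

LOAD_FAST a → push 1
LOAD_CONST → push 10
BINARY_OP * → 1 * 10 = 10
STORE_FAST p → p=10
LOAD_CONST → push 0
STORE_FAST i → i=0
LOAD_FAST i → push 0
LOAD_CONST → push 3
COMPARE_OP bool(<) → 0 vs 3 = True
POP_JUMP_IF_FALSE → pop True; no jump
LOAD_FAST p → push 10
LOAD_CONST → push 5
BINARY_OP + → 10 + 5 = 15
STORE_FAST p → p=15
LOAD_FAST_LOAD_FAST p,b → push 15,37
BINARY_OP // → 15 // 37 = 0
STORE_FAST p → p=0
LOAD_CONST → push 11
LOAD_FAST a → push 1
BINARY_OP * → 11 * 1 = 11
STORE_FAST p → p=11
LOAD_FAST i → push 0
LOAD_CONST → push 1
BINARY_OP + → 0 + 1 = 1
STORE_FAST i → i=1
LOAD_FAST i → push 1
LOAD_CONST → push 3
COMPARE_OP bool(<) → 1 vs 3 = True
POP_JUMP_IF_FALSE → pop True; no jump
LOAD_FAST p → push 11
LOAD_CONST → push 5
BINARY_OP + → 11 + 5 = 16
STORE_FAST p → p=16
LOAD_FAST_LOAD_FAST p,b → push 16,37
BINARY_OP // → 16 // 37 = 0
STORE_FAST p → p=0
LOAD_CONST → push 11
LOAD_FAST a → push 1
BINARY_OP * → 11 * 1 = 11
STORE_FAST p → p=11
LOAD_FAST i → push 1
LOAD_CONST → push 1
BINARY_OP + → 1 + 1 = 2
STORE_FAST i → i=2
LOAD_FAST i → push 2
LOAD_CONST → push 3
COMPARE_OP bool(<) → 2 vs 3 = True
POP_JUMP_IF_FALSE → pop True; no jump
LOAD_FAST p → push 11
LOAD_CONST → push 5
BINARY_OP + → 11 + 5 = 16
STORE_FAST p → p=16
LOAD_FAST_LOAD_FAST p,b → push 16,37
BINARY_OP // → 16 // 37 = 0
STORE_FAST p → p=0
LOAD_CONST → push 11
LOAD_FAST a → push 1
BINARY_OP * → 11 * 1 = 11
STORE_FAST p → p=11
LOAD_FAST i → push 2
LOAD_CONST → push 1
BINARY_OP + → 2 + 1 = 3
STORE_FAST i → i=3
LOAD_FAST i → push 3
LOAD_CONST → push 3
COMPARE_OP bool(<) → 3 vs 3 = False
POP_JUMP_IF_FALSE → pop False; jump
LOAD_FAST p → push 11
RETURN_VALUE → return 11.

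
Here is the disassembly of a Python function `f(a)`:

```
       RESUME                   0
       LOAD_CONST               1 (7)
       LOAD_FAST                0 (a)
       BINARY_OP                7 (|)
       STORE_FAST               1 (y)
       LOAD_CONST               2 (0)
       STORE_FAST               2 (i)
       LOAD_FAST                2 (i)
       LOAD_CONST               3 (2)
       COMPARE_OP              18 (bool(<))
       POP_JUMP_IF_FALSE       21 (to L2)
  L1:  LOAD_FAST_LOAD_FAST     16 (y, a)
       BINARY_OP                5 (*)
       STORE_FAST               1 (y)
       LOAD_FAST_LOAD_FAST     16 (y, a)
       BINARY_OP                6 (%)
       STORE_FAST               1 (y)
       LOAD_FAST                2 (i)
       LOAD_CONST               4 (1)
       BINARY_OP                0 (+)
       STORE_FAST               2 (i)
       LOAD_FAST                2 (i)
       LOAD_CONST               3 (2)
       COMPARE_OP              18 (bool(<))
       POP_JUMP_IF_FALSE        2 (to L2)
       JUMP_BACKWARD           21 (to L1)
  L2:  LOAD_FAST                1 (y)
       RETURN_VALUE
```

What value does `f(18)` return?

LOAD_CONST → push 7. Stack: [7]
LOAD_FAST a → push 18. Stack: [7, 18]
BINARY_OP | → 7 | 18 = 23. Stack: [23]
STORE_FAST y → y=23. Stack: []
LOAD_CONST → push 0. Stack: [0]
STORE_FAST i → i=0. Stack: []
LOAD_FAST i → push 0. Stack: [0]
LOAD_CONST → push 2. Stack: [0, 2]
COMPARE_OP bool(<) → 0 vs 2 = True. Stack: [True]
POP_JUMP_IF_FALSE → pop True; no jump. Stack: []
LOAD_FAST_LOAD_FAST y,a → push 23,18. Stack: [23, 18]
BINARY_OP * → 23 * 18 = 414. Stack: [414]
STORE_FAST y → y=414. Stack: []
LOAD_FAST_LOAD_FAST y,a → push 414,18. Stack: [414, 18]
BINARY_OP % → 414 % 18 = 0. Stack: [0]
STORE_FAST y → y=0. Stack: []
LOAD_FAST i → push 0. Stack: [0]
LOAD_CONST → push 1. Stack: [0, 1]
BINARY_OP + → 0 + 1 = 1. Stack: [1]
STORE_FAST i → i=1. Stack: []
LOAD_FAST i → push 1. Stack: [1]
LOAD_CONST → push 2. Stack: [1, 2]
COMPARE_OP bool(<) → 1 vs 2 = True. Stack: [True]
POP_JUMP_IF_FALSE → pop True; no jump. Stack: []
LOAD_FAST_LOAD_FAST y,a → push 0,18. Stack: [0, 18]
BINARY_OP * → 0 * 18 = 0. Stack: [0]
STORE_FAST y → y=0. Stack: []
LOAD_FAST_LOAD_FAST y,a → push 0,18. Stack: [0, 18]
BINARY_OP % → 0 % 18 = 0. Stack: [0]
STORE_FAST y → y=0. Stack: []
LOAD_FAST i → push 1. Stack: [1]
LOAD_CONST → push 1. Stack: [1, 1]
BINARY_OP + → 1 + 1 = 2. Stack: [2]
STORE_FAST i → i=2. Stack: []
LOAD_FAST i → push 2. Stack: [2]
LOAD_CONST → push 2. Stack: [2, 2]
COMPARE_OP bool(<) → 2 vs 2 = False. Stack: [False]
POP_JUMP_IF_FALSE → pop False; jump. Stack: []
LOAD_FAST y → push 0. Stack: [0]
RETURN_VALUE → return 0.

0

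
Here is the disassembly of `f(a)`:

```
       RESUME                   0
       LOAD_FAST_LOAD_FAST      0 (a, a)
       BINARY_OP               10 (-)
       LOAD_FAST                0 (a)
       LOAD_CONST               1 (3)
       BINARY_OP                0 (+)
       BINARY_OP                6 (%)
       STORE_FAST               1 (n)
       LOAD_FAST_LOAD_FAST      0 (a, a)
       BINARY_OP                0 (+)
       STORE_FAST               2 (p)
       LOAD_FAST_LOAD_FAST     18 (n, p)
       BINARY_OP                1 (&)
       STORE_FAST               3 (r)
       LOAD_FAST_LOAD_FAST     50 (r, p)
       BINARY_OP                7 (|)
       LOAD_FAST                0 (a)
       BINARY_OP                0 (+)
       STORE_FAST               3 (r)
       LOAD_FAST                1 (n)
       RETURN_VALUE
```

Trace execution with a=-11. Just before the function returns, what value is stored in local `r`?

LOAD_FAST_LOAD_FAST a,a → push -11,-11. Stack: [-11, -11]
BINARY_OP - → -11 - -11 = 0. Stack: [0]
LOAD_FAST a → push -11. Stack: [0, -11]
LOAD_CONST → push 3. Stack: [0, -11, 3]
BINARY_OP + → -11 + 3 = -8. Stack: [0, -8]
BINARY_OP % → 0 % -8 = 0. Stack: [0]
STORE_FAST n → n=0. Stack: []
LOAD_FAST_LOAD_FAST a,a → push -11,-11. Stack: [-11, -11]
BINARY_OP + → -11 + -11 = -22. Stack: [-22]
STORE_FAST p → p=-22. Stack: []
LOAD_FAST_LOAD_FAST n,p → push 0,-22. Stack: [0, -22]
BINARY_OP & → 0 & -22 = 0. Stack: [0]
STORE_FAST r → r=0. Stack: []
LOAD_FAST_LOAD_FAST r,p → push 0,-22. Stack: [0, -22]
BINARY_OP | → 0 | -22 = -22. Stack: [-22]
LOAD_FAST a → push -11. Stack: [-22, -11]
BINARY_OP + → -22 + -11 = -33. Stack: [-33]
STORE_FAST r → r=-33. Stack: []
LOAD_FAST n → push 0. Stack: [0]
RETURN_VALUE → return 0.

-33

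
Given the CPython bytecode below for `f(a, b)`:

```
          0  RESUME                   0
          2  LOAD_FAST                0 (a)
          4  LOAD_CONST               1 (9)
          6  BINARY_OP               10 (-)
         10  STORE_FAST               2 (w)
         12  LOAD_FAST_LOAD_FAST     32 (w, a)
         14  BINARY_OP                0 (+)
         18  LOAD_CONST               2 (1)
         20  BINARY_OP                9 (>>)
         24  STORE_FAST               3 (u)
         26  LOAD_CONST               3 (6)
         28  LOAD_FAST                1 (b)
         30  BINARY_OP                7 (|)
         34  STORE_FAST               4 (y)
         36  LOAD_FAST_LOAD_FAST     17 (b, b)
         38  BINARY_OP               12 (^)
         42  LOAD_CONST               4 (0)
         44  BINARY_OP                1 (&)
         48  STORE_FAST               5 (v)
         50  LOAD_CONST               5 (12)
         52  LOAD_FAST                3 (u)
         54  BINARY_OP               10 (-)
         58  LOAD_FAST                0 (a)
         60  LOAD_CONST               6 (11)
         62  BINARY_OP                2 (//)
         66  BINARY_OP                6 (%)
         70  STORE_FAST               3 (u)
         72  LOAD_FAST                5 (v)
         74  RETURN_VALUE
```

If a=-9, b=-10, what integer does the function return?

LOAD_FAST a → push -9. Stack: [-9]
LOAD_CONST → push 9. Stack: [-9, 9]
BINARY_OP - → -9 - 9 = -18. Stack: [-18]
STORE_FAST w → w=-18. Stack: []
LOAD_FAST_LOAD_FAST w,a → push -18,-9. Stack: [-18, -9]
BINARY_OP + → -18 + -9 = -27. Stack: [-27]
LOAD_CONST → push 1. Stack: [-27, 1]
BINARY_OP >> → -27 >> 1 = -14. Stack: [-14]
STORE_FAST u → u=-14. Stack: []
LOAD_CONST → push 6. Stack: [6]
LOAD_FAST b → push -10. Stack: [6, -10]
BINARY_OP | → 6 | -10 = -10. Stack: [-10]
STORE_FAST y → y=-10. Stack: []
LOAD_FAST_LOAD_FAST b,b → push -10,-10. Stack: [-10, -10]
BINARY_OP ^ → -10 ^ -10 = 0. Stack: [0]
LOAD_CONST → push 0. Stack: [0, 0]
BINARY_OP & → 0 & 0 = 0. Stack: [0]
STORE_FAST v → v=0. Stack: []
LOAD_CONST → push 12. Stack: [12]
LOAD_FAST u → push -14. Stack: [12, -14]
BINARY_OP - → 12 - -14 = 26. Stack: [26]
LOAD_FAST a → push -9. Stack: [26, -9]
LOAD_CONST → push 11. Stack: [26, -9, 11]
BINARY_OP // → -9 // 11 = -1. Stack: [26, -1]
BINARY_OP % → 26 % -1 = 0. Stack: [0]
STORE_FAST u → u=0. Stack: []
LOAD_FAST v → push 0. Stack: [0]
RETURN_VALUE → return 0.

0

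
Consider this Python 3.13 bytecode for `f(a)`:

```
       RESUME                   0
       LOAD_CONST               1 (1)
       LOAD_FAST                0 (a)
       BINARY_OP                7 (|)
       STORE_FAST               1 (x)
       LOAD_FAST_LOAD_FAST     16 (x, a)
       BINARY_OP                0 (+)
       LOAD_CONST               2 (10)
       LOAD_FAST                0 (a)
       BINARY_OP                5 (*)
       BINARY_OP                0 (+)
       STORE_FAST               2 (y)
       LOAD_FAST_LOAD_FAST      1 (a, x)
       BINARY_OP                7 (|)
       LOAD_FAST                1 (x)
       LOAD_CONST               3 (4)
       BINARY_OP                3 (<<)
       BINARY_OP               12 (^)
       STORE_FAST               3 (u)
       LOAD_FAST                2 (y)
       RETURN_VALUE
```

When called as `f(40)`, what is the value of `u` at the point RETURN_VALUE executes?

LOAD_CONST → push 1. Stack: [1]
LOAD_FAST a → push 40. Stack: [1, 40]
BINARY_OP | → 1 | 40 = 41. Stack: [41]
STORE_FAST x → x=41. Stack: []
LOAD_FAST_LOAD_FAST x,a → push 41,40. Stack: [41, 40]
BINARY_OP + → 41 + 40 = 81. Stack: [81]
LOAD_CONST → push 10. Stack: [81, 10]
LOAD_FAST a → push 40. Stack: [81, 10, 40]
BINARY_OP * → 10 * 40 = 400. Stack: [81, 400]
BINARY_OP + → 81 + 400 = 481. Stack: [481]
STORE_FAST y → y=481. Stack: []
LOAD_FAST_LOAD_FAST a,x → push 40,41. Stack: [40, 41]
BINARY_OP | → 40 | 41 = 41. Stack: [41]
LOAD_FAST x → push 41. Stack: [41, 41]
LOAD_CONST → push 4. Stack: [41, 41, 4]
BINARY_OP << → 41 << 4 = 656. Stack: [41, 656]
BINARY_OP ^ → 41 ^ 656 = 697. Stack: [697]
STORE_FAST u → u=697. Stack: []
LOAD_FAST y → push 481. Stack: [481]
RETURN_VALUE → return 481.

697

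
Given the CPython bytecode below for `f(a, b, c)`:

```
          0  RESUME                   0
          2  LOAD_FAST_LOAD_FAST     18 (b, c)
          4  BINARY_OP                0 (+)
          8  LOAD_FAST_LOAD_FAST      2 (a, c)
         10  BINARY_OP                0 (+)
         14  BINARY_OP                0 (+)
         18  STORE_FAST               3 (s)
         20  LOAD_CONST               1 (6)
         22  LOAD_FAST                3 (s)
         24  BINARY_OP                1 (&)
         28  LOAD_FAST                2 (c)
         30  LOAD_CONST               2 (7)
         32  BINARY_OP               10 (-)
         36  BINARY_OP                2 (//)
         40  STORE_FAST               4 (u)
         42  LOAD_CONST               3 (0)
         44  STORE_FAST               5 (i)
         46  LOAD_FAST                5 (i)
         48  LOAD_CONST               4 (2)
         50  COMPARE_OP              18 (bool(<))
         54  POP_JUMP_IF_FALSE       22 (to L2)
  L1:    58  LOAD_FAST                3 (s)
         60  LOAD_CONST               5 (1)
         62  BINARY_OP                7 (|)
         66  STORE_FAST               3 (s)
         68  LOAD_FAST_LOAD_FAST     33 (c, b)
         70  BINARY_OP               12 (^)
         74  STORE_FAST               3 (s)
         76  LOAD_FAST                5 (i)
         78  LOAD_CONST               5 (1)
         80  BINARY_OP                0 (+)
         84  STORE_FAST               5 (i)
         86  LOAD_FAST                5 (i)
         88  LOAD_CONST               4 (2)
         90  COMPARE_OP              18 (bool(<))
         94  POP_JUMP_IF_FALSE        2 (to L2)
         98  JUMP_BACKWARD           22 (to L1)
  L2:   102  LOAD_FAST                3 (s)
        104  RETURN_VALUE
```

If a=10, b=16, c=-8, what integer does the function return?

LOAD_FAST_LOAD_FAST b,c → push 16,-8. Stack: [16, -8]
BINARY_OP + → 16 + -8 = 8. Stack: [8]
LOAD_FAST_LOAD_FAST a,c → push 10,-8. Stack: [8, 10, -8]
BINARY_OP + → 10 + -8 = 2. Stack: [8, 2]
BINARY_OP + → 8 + 2 = 10. Stack: [10]
STORE_FAST s → s=10. Stack: []
LOAD_CONST → push 6. Stack: [6]
LOAD_FAST s → push 10. Stack: [6, 10]
BINARY_OP & → 6 & 10 = 2. Stack: [2]
LOAD_FAST c → push -8. Stack: [2, -8]
LOAD_CONST → push 7. Stack: [2, -8, 7]
BINARY_OP - → -8 - 7 = -15. Stack: [2, -15]
BINARY_OP // → 2 // -15 = -1. Stack: [-1]
STORE_FAST u → u=-1. Stack: []
LOAD_CONST → push 0. Stack: [0]
STORE_FAST i → i=0. Stack: []
LOAD_FAST i → push 0. Stack: [0]
LOAD_CONST → push 2. Stack: [0, 2]
COMPARE_OP bool(<) → 0 vs 2 = True. Stack: [True]
POP_JUMP_IF_FALSE → pop True; no jump. Stack: []
LOAD_FAST s → push 10. Stack: [10]
LOAD_CONST → push 1. Stack: [10, 1]
BINARY_OP | → 10 | 1 = 11. Stack: [11]
STORE_FAST s → s=11. Stack: []
LOAD_FAST_LOAD_FAST c,b → push -8,16. Stack: [-8, 16]
BINARY_OP ^ → -8 ^ 16 = -24. Stack: [-24]
STORE_FAST s → s=-24. Stack: []
LOAD_FAST i → push 0. Stack: [0]
LOAD_CONST → push 1. Stack: [0, 1]
BINARY_OP + → 0 + 1 = 1. Stack: [1]
STORE_FAST i → i=1. Stack: []
LOAD_FAST i → push 1. Stack: [1]
LOAD_CONST → push 2. Stack: [1, 2]
COMPARE_OP bool(<) → 1 vs 2 = True. Stack: [True]
POP_JUMP_IF_FALSE → pop True; no jump. Stack: []
LOAD_FAST s → push -24. Stack: [-24]
LOAD_CONST → push 1. Stack: [-24, 1]
BINARY_OP | → -24 | 1 = -23. Stack: [-23]
STORE_FAST s → s=-23. Stack: []
LOAD_FAST_LOAD_FAST c,b → push -8,16. Stack: [-8, 16]
BINARY_OP ^ → -8 ^ 16 = -24. Stack: [-24]
STORE_FAST s → s=-24. Stack: []
LOAD_FAST i → push 1. Stack: [1]
LOAD_CONST → push 1. Stack: [1, 1]
BINARY_OP + → 1 + 1 = 2. Stack: [2]
STORE_FAST i → i=2. Stack: []
LOAD_FAST i → push 2. Stack: [2]
LOAD_CONST → push 2. Stack: [2, 2]
COMPARE_OP bool(<) → 2 vs 2 = False. Stack: [False]
POP_JUMP_IF_FALSE → pop False; jump. Stack: []
LOAD_FAST s → push -24. Stack: [-24]
RETURN_VALUE → return -24.

-24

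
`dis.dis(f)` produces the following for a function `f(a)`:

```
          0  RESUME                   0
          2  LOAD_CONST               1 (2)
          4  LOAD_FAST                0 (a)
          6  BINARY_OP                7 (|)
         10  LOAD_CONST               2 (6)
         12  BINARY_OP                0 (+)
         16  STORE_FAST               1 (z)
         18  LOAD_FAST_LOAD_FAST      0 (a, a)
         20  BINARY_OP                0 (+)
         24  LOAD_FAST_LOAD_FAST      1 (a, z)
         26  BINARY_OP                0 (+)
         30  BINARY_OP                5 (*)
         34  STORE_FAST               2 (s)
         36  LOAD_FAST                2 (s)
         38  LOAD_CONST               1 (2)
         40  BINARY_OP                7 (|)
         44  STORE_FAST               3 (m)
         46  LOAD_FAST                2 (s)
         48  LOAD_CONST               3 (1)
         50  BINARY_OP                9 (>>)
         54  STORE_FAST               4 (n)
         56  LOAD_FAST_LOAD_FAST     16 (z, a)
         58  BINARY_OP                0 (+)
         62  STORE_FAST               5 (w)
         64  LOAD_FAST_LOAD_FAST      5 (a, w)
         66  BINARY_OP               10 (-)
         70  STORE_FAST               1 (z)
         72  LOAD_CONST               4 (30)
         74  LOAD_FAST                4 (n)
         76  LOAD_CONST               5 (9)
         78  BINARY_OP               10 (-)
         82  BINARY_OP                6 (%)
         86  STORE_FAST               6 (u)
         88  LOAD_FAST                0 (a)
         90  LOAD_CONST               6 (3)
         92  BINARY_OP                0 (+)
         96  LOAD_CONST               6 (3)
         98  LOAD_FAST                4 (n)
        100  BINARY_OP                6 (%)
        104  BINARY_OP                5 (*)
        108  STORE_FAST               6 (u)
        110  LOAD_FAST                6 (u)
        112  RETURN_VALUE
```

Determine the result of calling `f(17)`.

60

LOAD_CONST → push 2. Stack: [2]
LOAD_FAST a → push 17. Stack: [2, 17]
BINARY_OP | → 2 | 17 = 19. Stack: [19]
LOAD_CONST → push 6. Stack: [19, 6]
BINARY_OP + → 19 + 6 = 25. Stack: [25]
STORE_FAST z → z=25. Stack: []
LOAD_FAST_LOAD_FAST a,a → push 17,17. Stack: [17, 17]
BINARY_OP + → 17 + 17 = 34. Stack: [34]
LOAD_FAST_LOAD_FAST a,z → push 17,25. Stack: [34, 17, 25]
BINARY_OP + → 17 + 25 = 42. Stack: [34, 42]
BINARY_OP * → 34 * 42 = 1428. Stack: [1428]
STORE_FAST s → s=1428. Stack: []
LOAD_FAST s → push 1428. Stack: [1428]
LOAD_CONST → push 2. Stack: [1428, 2]
BINARY_OP | → 1428 | 2 = 1430. Stack: [1430]
STORE_FAST m → m=1430. Stack: []
LOAD_FAST s → push 1428. Stack: [1428]
LOAD_CONST → push 1. Stack: [1428, 1]
BINARY_OP >> → 1428 >> 1 = 714. Stack: [714]
STORE_FAST n → n=714. Stack: []
LOAD_FAST_LOAD_FAST z,a → push 25,17. Stack: [25, 17]
BINARY_OP + → 25 + 17 = 42. Stack: [42]
STORE_FAST w → w=42. Stack: []
LOAD_FAST_LOAD_FAST a,w → push 17,42. Stack: [17, 42]
BINARY_OP - → 17 - 42 = -25. Stack: [-25]
STORE_FAST z → z=-25. Stack: []
LOAD_CONST → push 30. Stack: [30]
LOAD_FAST n → push 714. Stack: [30, 714]
LOAD_CONST → push 9. Stack: [30, 714, 9]
BINARY_OP - → 714 - 9 = 705. Stack: [30, 705]
BINARY_OP % → 30 % 705 = 30. Stack: [30]
STORE_FAST u → u=30. Stack: []
LOAD_FAST a → push 17. Stack: [17]
LOAD_CONST → push 3. Stack: [17, 3]
BINARY_OP + → 17 + 3 = 20. Stack: [20]
LOAD_CONST → push 3. Stack: [20, 3]
LOAD_FAST n → push 714. Stack: [20, 3, 714]
BINARY_OP % → 3 % 714 = 3. Stack: [20, 3]
BINARY_OP * → 20 * 3 = 60. Stack: [60]
STORE_FAST u → u=60. Stack: []
LOAD_FAST u → push 60. Stack: [60]
RETURN_VALUE → return 60.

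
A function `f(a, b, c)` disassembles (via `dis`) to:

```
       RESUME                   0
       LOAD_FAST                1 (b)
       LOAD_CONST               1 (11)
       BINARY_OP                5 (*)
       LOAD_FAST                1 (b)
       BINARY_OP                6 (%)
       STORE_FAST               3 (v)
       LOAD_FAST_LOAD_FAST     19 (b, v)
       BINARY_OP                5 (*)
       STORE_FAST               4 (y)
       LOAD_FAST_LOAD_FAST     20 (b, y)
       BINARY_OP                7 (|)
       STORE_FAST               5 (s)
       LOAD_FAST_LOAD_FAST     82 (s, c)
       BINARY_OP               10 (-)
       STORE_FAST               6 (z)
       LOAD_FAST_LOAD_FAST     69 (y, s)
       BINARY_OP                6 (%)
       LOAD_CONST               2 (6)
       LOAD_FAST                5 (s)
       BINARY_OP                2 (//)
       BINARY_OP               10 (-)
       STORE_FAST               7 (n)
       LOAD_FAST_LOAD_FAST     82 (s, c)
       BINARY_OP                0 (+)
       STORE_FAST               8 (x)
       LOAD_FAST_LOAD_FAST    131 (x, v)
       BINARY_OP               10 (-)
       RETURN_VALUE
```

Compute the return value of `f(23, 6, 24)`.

LOAD_FAST b → push 6. Stack: [6]
LOAD_CONST → push 11. Stack: [6, 11]
BINARY_OP * → 6 * 11 = 66. Stack: [66]
LOAD_FAST b → push 6. Stack: [66, 6]
BINARY_OP % → 66 % 6 = 0. Stack: [0]
STORE_FAST v → v=0. Stack: []
LOAD_FAST_LOAD_FAST b,v → push 6,0. Stack: [6, 0]
BINARY_OP * → 6 * 0 = 0. Stack: [0]
STORE_FAST y → y=0. Stack: []
LOAD_FAST_LOAD_FAST b,y → push 6,0. Stack: [6, 0]
BINARY_OP | → 6 | 0 = 6. Stack: [6]
STORE_FAST s → s=6. Stack: []
LOAD_FAST_LOAD_FAST s,c → push 6,24. Stack: [6, 24]
BINARY_OP - → 6 - 24 = -18. Stack: [-18]
STORE_FAST z → z=-18. Stack: []
LOAD_FAST_LOAD_FAST y,s → push 0,6. Stack: [0, 6]
BINARY_OP % → 0 % 6 = 0. Stack: [0]
LOAD_CONST → push 6. Stack: [0, 6]
LOAD_FAST s → push 6. Stack: [0, 6, 6]
BINARY_OP // → 6 // 6 = 1. Stack: [0, 1]
BINARY_OP - → 0 - 1 = -1. Stack: [-1]
STORE_FAST n → n=-1. Stack: []
LOAD_FAST_LOAD_FAST s,c → push 6,24. Stack: [6, 24]
BINARY_OP + → 6 + 24 = 30. Stack: [30]
STORE_FAST x → x=30. Stack: []
LOAD_FAST_LOAD_FAST x,v → push 30,0. Stack: [30, 0]
BINARY_OP - → 30 - 0 = 30. Stack: [30]
RETURN_VALUE → return 30.

30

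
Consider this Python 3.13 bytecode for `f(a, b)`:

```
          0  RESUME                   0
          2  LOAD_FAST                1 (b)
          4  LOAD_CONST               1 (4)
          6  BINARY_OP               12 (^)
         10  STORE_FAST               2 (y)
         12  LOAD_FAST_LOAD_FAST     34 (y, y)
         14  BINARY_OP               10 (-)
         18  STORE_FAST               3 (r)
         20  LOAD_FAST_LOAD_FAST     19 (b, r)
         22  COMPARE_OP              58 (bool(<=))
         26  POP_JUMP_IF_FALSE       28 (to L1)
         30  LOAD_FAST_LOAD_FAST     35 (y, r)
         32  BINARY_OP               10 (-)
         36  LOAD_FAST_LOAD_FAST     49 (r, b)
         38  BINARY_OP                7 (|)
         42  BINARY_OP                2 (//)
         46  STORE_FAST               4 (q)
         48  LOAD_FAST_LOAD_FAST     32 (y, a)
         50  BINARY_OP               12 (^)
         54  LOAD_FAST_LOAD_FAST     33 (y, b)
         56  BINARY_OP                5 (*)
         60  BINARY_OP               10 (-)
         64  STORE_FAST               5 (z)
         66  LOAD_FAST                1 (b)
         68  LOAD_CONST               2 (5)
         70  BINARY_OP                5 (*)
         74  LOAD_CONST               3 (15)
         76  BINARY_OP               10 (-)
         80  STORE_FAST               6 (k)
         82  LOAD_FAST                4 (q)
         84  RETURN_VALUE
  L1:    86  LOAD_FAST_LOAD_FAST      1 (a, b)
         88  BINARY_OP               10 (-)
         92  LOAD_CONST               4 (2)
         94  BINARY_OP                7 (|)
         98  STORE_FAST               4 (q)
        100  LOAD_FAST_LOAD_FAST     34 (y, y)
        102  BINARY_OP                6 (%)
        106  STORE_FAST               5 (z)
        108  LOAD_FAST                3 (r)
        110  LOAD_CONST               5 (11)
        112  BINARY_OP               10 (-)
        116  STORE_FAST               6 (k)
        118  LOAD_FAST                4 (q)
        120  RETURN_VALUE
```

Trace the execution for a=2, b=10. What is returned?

-6

LOAD_FAST b → push 10. Stack: [10]
LOAD_CONST → push 4. Stack: [10, 4]
BINARY_OP ^ → 10 ^ 4 = 14. Stack: [14]
STORE_FAST y → y=14. Stack: []
LOAD_FAST_LOAD_FAST y,y → push 14,14. Stack: [14, 14]
BINARY_OP - → 14 - 14 = 0. Stack: [0]
STORE_FAST r → r=0. Stack: []
LOAD_FAST_LOAD_FAST b,r → push 10,0. Stack: [10, 0]
COMPARE_OP bool(<=) → 10 vs 0 = False. Stack: [False]
POP_JUMP_IF_FALSE → pop False; jump. Stack: []
LOAD_FAST_LOAD_FAST a,b → push 2,10. Stack: [2, 10]
BINARY_OP - → 2 - 10 = -8. Stack: [-8]
LOAD_CONST → push 2. Stack: [-8, 2]
BINARY_OP | → -8 | 2 = -6. Stack: [-6]
STORE_FAST q → q=-6. Stack: []
LOAD_FAST_LOAD_FAST y,y → push 14,14. Stack: [14, 14]
BINARY_OP % → 14 % 14 = 0. Stack: [0]
STORE_FAST z → z=0. Stack: []
LOAD_FAST r → push 0. Stack: [0]
LOAD_CONST → push 11. Stack: [0, 11]
BINARY_OP - → 0 - 11 = -11. Stack: [-11]
STORE_FAST k → k=-11. Stack: []
LOAD_FAST q → push -6. Stack: [-6]
RETURN_VALUE → return -6.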